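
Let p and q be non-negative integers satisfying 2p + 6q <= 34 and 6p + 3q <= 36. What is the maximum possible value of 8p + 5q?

The continuous relaxation peaks at (3.8, 4.4) with value 52.40; rounding to a feasible lattice point costs some objective.
(p,q)=(4,4): 2·4+6·4=32≤34, 6·4+3·4=36≤36, objective 52.
(p,q)=(4,3): 2·4+6·3=26≤34, 6·4+3·3=33≤36, objective 47.
(p,q)=(3,4): 2·3+6·4=30≤34, 6·3+3·4=30≤36, objective 44.
No feasible integer point exceeds 52.

52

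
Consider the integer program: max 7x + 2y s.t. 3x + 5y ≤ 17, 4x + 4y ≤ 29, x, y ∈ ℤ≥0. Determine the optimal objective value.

The continuous relaxation peaks at (5.67, 0) with value 39.67; rounding to a feasible lattice point costs some objective.
(x,y)=(5,0): 3·5+5·0=15≤17, 4·5+4·0=20≤29, objective 35.
(x,y)=(4,1): 3·4+5·1=17≤17, 4·4+4·1=20≤29, objective 30.
Maximum is 35 at (x,y)=(5,0).

35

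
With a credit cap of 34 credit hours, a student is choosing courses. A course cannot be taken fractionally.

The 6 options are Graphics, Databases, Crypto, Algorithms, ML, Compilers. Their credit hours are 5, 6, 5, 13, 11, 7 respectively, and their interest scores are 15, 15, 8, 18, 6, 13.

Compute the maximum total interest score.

61

Allowing fractional choices, the relaxed optimum would be about 66.2, but courses are indivisible.
Graphics + Databases + Algorithms + Compilers: credit hours 5 + 6 + 13 + 7 = 31 ≤ 34, interest score 15 + 15 + 18 + 13 = 61.
Graphics + Databases + Crypto + ML + Compilers: credit hours 5 + 6 + 5 + 11 + 7 = 34 ≤ 34, interest score 15 + 15 + 8 + 6 + 13 = 57.
Best is Graphics, Databases, Algorithms, and Compilers with total interest score 61.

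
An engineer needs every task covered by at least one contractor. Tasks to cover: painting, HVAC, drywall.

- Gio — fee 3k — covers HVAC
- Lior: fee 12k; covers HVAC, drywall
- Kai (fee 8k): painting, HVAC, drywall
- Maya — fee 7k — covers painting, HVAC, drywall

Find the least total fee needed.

This is a weighted set-cover instance.
Maya alone covers painting, HVAC, drywall — every task.
Total fee: 7.
No cover costs less than 7.

7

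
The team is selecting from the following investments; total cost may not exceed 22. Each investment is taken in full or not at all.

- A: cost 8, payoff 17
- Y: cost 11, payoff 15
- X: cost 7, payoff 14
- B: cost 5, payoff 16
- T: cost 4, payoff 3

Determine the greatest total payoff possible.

Treat it as a binary knapsack problem.
Allowing fractional choices, the relaxed optimum would be about 49.7, but investments are indivisible.
A + X + B: cost 8 + 7 + 5 = 20 ≤ 22, payoff 17 + 14 + 16 = 47.
A + B + T: cost 8 + 5 + 4 = 17 ≤ 22, payoff 17 + 16 + 3 = 36.
A + X + T: cost 8 + 7 + 4 = 19 ≤ 22, payoff 17 + 14 + 3 = 34.
Best is A, X, and B with total payoff 47.

47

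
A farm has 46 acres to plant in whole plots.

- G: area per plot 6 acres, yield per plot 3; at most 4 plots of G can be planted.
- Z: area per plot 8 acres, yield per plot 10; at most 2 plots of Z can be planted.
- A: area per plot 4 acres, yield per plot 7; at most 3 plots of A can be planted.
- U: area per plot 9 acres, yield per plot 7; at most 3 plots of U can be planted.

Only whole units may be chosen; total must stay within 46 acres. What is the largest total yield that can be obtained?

55

This is a bounded integer knapsack.
Take 2×Z, 3×A, and 2×U: area 46 ≤ 46, yield 2·10 + 3·7 + 2·7 = 55.
A has the best ratio (7/4) and is taken to its limit of 3; remaining capacity is filled optimally with the others.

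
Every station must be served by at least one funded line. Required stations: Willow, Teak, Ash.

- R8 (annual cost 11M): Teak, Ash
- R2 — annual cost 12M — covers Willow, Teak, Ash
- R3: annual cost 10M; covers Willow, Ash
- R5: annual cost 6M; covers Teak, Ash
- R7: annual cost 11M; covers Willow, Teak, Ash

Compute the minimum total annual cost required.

11

The greedy cost-per-new-station heuristic would pick R5 and R3 for 16, but a cheaper cover exists.
R7 alone covers Willow, Teak, Ash — every station.
Total annual cost: 11.
No cover costs less than 11.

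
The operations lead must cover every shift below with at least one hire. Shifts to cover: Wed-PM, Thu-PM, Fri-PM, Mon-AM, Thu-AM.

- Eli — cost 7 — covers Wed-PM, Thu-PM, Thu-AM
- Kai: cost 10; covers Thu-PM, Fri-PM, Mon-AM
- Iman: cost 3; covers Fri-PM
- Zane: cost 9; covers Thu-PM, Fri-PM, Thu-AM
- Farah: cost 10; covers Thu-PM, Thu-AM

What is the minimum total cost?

17

The greedy cost-per-new-shift heuristic would pick Eli, Iman, and Kai for 20, but a cheaper cover exists.
Choose Eli and Kai: together they cover Wed-PM, Thu-PM, Fri-PM, Mon-AM, Thu-AM — every shift.
Total cost: 7 + 10 = 17.
No cover costs less than 17.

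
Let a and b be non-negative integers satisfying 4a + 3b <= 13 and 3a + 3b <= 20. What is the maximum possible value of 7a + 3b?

21

Relaxing integrality, the LP optimum is 22.75 at (a,b) = (3.25, 0), which is not an integer point.
(a,b)=(3,0): 4·3+3·0=12≤13, 3·3+3·0=9≤20, objective 21.
(a,b)=(2,1): 4·2+3·1=11≤13, 3·2+3·1=9≤20, objective 17.
(a,b)=(2,0): 4·2+3·0=8≤13, 3·2+3·0=6≤20, objective 14.
The best lattice point is (3,0), giving 21.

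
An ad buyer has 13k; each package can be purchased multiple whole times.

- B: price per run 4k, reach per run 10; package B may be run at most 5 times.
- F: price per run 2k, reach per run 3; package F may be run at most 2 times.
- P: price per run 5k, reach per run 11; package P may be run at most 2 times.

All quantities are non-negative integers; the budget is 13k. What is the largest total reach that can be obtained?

Take 2×B and 1×P: price 13 ≤ 13, reach 2·10 + 1·11 = 31.
No other integer combination yields more.

31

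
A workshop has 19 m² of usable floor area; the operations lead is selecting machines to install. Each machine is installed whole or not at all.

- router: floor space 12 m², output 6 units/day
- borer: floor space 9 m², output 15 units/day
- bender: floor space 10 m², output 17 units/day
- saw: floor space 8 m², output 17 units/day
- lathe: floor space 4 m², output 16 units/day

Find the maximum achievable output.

34

Treat it as a binary knapsack problem.
Allowing fractional choices, the relaxed optimum would be about 44.9, but machines are indivisible.
bender + saw: floor space 10 + 8 = 18 ≤ 19, output 17 + 17 = 34.
saw + lathe: floor space 8 + 4 = 12 ≤ 19, output 17 + 16 = 33.
Best is bender and saw with total output 34.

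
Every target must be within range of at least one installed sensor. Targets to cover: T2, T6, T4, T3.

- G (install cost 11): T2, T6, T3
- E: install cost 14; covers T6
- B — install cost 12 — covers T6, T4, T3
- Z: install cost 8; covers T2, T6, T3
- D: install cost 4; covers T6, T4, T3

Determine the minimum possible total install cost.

12

Choose Z and D: together they cover T2, T6, T4, T3 — every target.
Total install cost: 8 + 4 = 12.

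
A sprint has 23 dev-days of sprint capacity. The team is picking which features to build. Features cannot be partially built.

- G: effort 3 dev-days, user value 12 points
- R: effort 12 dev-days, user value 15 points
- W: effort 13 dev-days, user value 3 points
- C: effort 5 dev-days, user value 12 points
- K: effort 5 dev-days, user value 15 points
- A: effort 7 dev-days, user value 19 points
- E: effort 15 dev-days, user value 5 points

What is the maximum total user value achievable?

58

Take G, C, K, and A: effort 3 + 5 + 5 + 7 = 20 ≤ 23, user value 12 + 12 + 15 + 19 = 58.
No other feasible combination does better.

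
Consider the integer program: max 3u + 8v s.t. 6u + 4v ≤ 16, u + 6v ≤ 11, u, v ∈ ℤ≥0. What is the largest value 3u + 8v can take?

14

The continuous relaxation peaks at (1.62, 1.56) with value 17.38; rounding to a feasible lattice point costs some objective.
(u,v)=(2,1): 6·2+4·1=16≤16, 1·2+6·1=8≤11, objective 14.
(u,v)=(1,1): 6·1+4·1=10≤16, 1·1+6·1=7≤11, objective 11.
(u,v)=(0,1): 6·0+4·1=4≤16, 1·0+6·1=6≤11, objective 8.
No feasible integer point exceeds 14.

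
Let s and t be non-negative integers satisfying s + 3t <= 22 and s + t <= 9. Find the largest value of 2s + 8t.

Relaxing integrality, the LP optimum is 58.67 at (s,t) = (0, 7.33), which is not an integer point.
(s,t)=(1,7): 1·1+3·7=22≤22, 1·1+1·7=8≤9, objective 58.
(s,t)=(0,7): 1·0+3·7=21≤22, 1·0+1·7=7≤9, objective 56.
(s,t)=(2,6): 1·2+3·6=20≤22, 1·2+1·6=8≤9, objective 52.
Maximum is 58 at (s,t)=(1,7).

58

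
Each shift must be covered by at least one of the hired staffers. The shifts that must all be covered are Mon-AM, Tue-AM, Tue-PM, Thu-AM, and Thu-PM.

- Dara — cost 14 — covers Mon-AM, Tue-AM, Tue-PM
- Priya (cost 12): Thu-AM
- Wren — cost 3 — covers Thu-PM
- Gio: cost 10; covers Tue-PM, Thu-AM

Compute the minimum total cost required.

This is a weighted set-cover instance.
Choose Dara, Wren, and Gio: together they cover Mon-AM, Tue-AM, Tue-PM, Thu-AM, Thu-PM — every shift.
Total cost: 14 + 3 + 10 = 27.
No cover costs less than 27.

27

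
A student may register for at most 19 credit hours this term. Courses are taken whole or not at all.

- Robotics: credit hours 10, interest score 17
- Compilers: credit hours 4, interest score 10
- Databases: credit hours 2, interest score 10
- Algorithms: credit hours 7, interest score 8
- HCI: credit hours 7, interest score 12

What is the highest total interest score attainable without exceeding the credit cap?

39

Take Robotics, Databases, and HCI: credit hours 10 + 2 + 7 = 19 ≤ 19, interest score 17 + 10 + 12 = 39.
No other feasible combination does better.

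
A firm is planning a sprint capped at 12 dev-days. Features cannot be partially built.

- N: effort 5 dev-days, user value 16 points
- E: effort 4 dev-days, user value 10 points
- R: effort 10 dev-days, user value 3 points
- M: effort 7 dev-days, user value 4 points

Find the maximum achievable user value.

N + E: effort 5 + 4 = 9 ≤ 12, user value 16 + 10 = 26.
N: effort 5 ≤ 12, user value 16.
N + M: effort 5 + 7 = 12 ≤ 12, user value 16 + 4 = 20.
Best is N and E with total user value 26.

26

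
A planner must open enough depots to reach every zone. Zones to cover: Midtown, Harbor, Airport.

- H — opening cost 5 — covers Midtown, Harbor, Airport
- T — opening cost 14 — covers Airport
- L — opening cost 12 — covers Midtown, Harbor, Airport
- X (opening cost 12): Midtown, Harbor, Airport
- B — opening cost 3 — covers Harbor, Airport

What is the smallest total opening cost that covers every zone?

This is an integer covering problem.
H alone covers Midtown, Harbor, Airport — every zone.
Total opening cost: 5.

5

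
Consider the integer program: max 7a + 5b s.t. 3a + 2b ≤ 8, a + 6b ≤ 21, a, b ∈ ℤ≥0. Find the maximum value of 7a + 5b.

The continuous relaxation peaks at (0.375, 3.44) with value 19.81; rounding to a feasible lattice point costs some objective.
(a,b)=(2,1): 3·2+2·1=8≤8, 1·2+6·1=8≤21, objective 19.
(a,b)=(1,2): 3·1+2·2=7≤8, 1·1+6·2=13≤21, objective 17.
No feasible integer point exceeds 19.

19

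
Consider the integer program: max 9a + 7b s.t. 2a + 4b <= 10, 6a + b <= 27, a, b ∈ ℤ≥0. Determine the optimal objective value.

36

(a,b)=(4,0) is feasible, giving 36.
(a,b)=(3,1) is feasible, giving 34.
(a,b)=(3,0) is feasible, giving 27.
No feasible integer point exceeds 36.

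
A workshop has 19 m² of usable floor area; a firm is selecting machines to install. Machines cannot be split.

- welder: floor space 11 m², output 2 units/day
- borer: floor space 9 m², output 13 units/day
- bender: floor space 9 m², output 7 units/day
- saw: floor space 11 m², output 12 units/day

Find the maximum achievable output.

borer: floor space 9 ≤ 19, output 13.
borer + bender: floor space 9 + 9 = 18 ≤ 19, output 13 + 7 = 20.
saw: floor space 11 ≤ 19, output 12.
Best is borer and bender with total output 20.

20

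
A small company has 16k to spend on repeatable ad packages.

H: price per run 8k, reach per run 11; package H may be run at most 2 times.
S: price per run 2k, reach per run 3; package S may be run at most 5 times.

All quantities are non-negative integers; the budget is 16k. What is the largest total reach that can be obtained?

Take 1×H and 4×S: price 16 ≤ 16, reach 1·11 + 4·3 = 23.
No other integer combination yields more.

23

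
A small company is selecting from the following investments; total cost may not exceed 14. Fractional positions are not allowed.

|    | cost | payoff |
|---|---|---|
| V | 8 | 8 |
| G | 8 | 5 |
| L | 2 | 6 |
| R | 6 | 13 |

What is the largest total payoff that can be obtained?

21

V + R: cost 8 + 6 = 14 ≤ 14, payoff 8 + 13 = 21.
G + R: cost 8 + 6 = 14 ≤ 14, payoff 5 + 13 = 18.
L + R: cost 2 + 6 = 8 ≤ 14, payoff 6 + 13 = 19.
Best is V and R with total payoff 21.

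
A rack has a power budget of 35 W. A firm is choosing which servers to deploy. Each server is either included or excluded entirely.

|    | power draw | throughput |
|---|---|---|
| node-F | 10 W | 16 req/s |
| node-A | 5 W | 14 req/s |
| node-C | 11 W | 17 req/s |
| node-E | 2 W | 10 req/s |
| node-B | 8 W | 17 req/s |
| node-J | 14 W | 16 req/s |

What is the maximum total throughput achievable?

node-F + node-C + node-E + node-B: power draw 10 + 11 + 2 + 8 = 31 ≤ 35, throughput 16 + 17 + 10 + 17 = 60.
node-F + node-A + node-C + node-B: power draw 10 + 5 + 11 + 8 = 34 ≤ 35, throughput 16 + 14 + 17 + 17 = 64.
node-C + node-E + node-B + node-J: power draw 11 + 2 + 8 + 14 = 35 ≤ 35, throughput 17 + 10 + 17 + 16 = 60.
Best is node-F, node-A, node-C, and node-B with total throughput 64.

64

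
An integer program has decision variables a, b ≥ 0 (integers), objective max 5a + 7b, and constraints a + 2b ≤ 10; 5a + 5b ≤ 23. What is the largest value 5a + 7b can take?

(a,b)=(0,4): 1·0+2·4=8≤10, 5·0+5·4=20≤23, objective 28.
(a,b)=(1,3): 1·1+2·3=7≤10, 5·1+5·3=20≤23, objective 26.
(a,b)=(0,3): 1·0+2·3=6≤10, 5·0+5·3=15≤23, objective 21.
The best lattice point is (0,4), giving 28.

28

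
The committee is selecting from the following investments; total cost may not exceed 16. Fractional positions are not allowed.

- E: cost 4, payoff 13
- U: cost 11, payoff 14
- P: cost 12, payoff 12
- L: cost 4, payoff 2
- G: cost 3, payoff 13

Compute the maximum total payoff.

Allowing fractional choices, the relaxed optimum would be about 37.5, but investments are indivisible.
E + L + G: cost 4 + 4 + 3 = 11 ≤ 16, payoff 13 + 2 + 13 = 28.
U + G: cost 11 + 3 = 14 ≤ 16, payoff 14 + 13 = 27.
E + U: cost 4 + 11 = 15 ≤ 16, payoff 13 + 14 = 27.
Best is E, L, and G with total payoff 28.

28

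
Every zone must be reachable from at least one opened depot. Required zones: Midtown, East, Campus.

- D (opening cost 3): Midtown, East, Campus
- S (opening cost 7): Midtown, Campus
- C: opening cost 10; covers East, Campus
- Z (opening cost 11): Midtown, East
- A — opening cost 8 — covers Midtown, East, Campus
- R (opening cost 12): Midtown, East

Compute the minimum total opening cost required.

D alone covers Midtown, East, Campus — every zone.
Total opening cost: 3.

3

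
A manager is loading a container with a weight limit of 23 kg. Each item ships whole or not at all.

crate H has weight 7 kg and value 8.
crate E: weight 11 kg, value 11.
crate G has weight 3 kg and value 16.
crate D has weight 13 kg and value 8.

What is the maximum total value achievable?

35

crate H + crate E + crate G: weight 7 + 11 + 3 = 21 ≤ 23, value 8 + 11 + 16 = 35.
crate E + crate G: weight 11 + 3 = 14 ≤ 23, value 11 + 16 = 27.
crate H + crate G + crate D: weight 7 + 3 + 13 = 23 ≤ 23, value 8 + 16 + 8 = 32.
Best is crate H, crate E, and crate G with total value 35.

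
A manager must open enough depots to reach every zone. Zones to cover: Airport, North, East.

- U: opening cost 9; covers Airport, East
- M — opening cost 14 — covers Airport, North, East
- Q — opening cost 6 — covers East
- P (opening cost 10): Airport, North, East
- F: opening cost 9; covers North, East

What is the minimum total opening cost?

10

P alone covers Airport, North, East — every zone.
Total opening cost: 10.
No cover costs less than 10.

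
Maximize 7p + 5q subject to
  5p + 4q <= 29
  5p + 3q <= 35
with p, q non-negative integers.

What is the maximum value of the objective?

The continuous relaxation peaks at (5.8, 0) with value 40.60; rounding to a feasible lattice point costs some objective.
(p,q)=(5,1): 5·5+4·1=29≤29, 5·5+3·1=28≤35, objective 40.
(p,q)=(4,2): 5·4+4·2=28≤29, 5·4+3·2=26≤35, objective 38.
(p,q)=(5,0): 5·5+4·0=25≤29, 5·5+3·0=25≤35, objective 35.
The best lattice point is (5,1), giving 40.

40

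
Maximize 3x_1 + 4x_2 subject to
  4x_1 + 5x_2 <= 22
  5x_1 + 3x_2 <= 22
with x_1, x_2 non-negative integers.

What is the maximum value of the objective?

17

(x_1,x_2)=(3,2): 4·3+5·2=22≤22, 5·3+3·2=21≤22, objective 17.
(x_1,x_2)=(0,4): 4·0+5·4=20≤22, 5·0+3·4=12≤22, objective 16.
The best lattice point is (3,2), giving 17.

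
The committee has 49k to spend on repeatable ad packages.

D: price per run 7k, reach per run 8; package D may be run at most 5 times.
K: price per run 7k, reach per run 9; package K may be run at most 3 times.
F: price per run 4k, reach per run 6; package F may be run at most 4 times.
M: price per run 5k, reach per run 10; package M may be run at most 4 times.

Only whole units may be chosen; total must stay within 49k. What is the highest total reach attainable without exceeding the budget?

79

This is a bounded integer knapsack.
M has the best ratio (10/5); taking only M gives at most 4×10 = 40 (stopped by the supply cap of 4).
Mixing does better — 3×K, 2×F, and 4×M: price 49 ≤ 49, reach 3·9 + 2·6 + 4·10 = 79.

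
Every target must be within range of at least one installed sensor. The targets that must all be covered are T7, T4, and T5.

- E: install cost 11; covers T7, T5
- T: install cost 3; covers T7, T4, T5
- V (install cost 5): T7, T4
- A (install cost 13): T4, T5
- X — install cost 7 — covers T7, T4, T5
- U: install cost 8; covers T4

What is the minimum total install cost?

3

T alone covers T7, T4, T5 — every target.
Total install cost: 3.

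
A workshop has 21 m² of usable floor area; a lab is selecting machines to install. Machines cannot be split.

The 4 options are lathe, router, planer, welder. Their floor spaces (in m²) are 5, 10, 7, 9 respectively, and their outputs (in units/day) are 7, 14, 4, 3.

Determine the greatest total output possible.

21

This is an integer program with binary decision variables.
Allowing fractional choices, the relaxed optimum would be about 24.4, but machines are indivisible.
router + welder: floor space 10 + 9 = 19 ≤ 21, output 14 + 3 = 17.
router + planer: floor space 10 + 7 = 17 ≤ 21, output 14 + 4 = 18.
lathe + router: floor space 5 + 10 = 15 ≤ 21, output 7 + 14 = 21.
Best is lathe and router with total output 21.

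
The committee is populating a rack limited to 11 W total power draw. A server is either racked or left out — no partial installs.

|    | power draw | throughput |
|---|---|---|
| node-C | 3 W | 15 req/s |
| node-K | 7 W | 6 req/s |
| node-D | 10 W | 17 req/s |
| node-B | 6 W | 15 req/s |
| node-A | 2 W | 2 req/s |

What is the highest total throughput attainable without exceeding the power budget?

Take node-C, node-B, and node-A: power draw 3 + 6 + 2 = 11 ≤ 11, throughput 15 + 15 + 2 = 32.
No other feasible combination does better.

32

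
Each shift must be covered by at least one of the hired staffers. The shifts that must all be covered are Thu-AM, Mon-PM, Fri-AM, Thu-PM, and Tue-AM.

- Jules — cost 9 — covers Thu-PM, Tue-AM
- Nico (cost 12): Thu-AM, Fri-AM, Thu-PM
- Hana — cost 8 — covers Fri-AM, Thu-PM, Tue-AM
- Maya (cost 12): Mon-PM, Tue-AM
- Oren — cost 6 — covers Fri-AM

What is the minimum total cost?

The greedy cost-per-new-shift heuristic would pick Hana, Nico, and Maya for 32, but a cheaper cover exists.
Choose Nico and Maya: together they cover Thu-AM, Mon-PM, Fri-AM, Thu-PM, Tue-AM — every shift.
Total cost: 12 + 12 = 24.
No cover costs less than 24.

24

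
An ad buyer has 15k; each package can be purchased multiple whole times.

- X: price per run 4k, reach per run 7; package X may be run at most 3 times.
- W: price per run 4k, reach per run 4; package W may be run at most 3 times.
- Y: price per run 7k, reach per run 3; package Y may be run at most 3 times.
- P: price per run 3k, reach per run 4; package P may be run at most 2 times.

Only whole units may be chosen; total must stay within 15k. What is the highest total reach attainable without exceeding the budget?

3×X and 1×P: price 15 ≤ 15, reach 3·7 + 1·4 = 25.
2×X and 2×P: price 14 ≤ 15, reach 2·7 + 2·4 = 22.
Best is 25.

25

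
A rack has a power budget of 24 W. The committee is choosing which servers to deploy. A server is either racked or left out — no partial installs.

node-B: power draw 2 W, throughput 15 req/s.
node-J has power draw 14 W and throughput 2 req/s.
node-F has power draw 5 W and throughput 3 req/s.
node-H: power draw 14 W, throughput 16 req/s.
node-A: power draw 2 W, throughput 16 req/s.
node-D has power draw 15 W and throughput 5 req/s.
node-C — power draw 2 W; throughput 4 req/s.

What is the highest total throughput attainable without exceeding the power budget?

51

node-B + node-H + node-A + node-C: power draw 2 + 14 + 2 + 2 = 20 ≤ 24, throughput 15 + 16 + 16 + 4 = 51.
node-B + node-H + node-A: power draw 2 + 14 + 2 = 18 ≤ 24, throughput 15 + 16 + 16 = 47.
node-B + node-F + node-H + node-A: power draw 2 + 5 + 14 + 2 = 23 ≤ 24, throughput 15 + 3 + 16 + 16 = 50.
Best is node-B, node-H, node-A, and node-C with total throughput 51.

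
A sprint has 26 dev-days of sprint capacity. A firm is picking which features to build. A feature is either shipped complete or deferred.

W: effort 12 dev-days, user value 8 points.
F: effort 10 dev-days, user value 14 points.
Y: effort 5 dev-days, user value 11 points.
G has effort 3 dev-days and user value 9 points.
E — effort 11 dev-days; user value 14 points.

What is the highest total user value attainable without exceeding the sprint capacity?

39

This is a 0-1 knapsack instance.
Take F, Y, and E: effort 10 + 5 + 11 = 26 ≤ 26, user value 14 + 11 + 14 = 39.
No other feasible combination does better.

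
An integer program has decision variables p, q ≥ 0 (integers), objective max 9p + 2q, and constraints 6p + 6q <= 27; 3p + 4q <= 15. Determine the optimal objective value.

The continuous relaxation peaks at (4.5, 0) with value 40.50; rounding to a feasible lattice point costs some objective.
(p,q)=(4,0): 6·4+6·0=24≤27, 3·4+4·0=12≤15, objective 36.
(p,q)=(3,1): 6·3+6·1=24≤27, 3·3+4·1=13≤15, objective 29.
(p,q)=(3,0): 6·3+6·0=18≤27, 3·3+4·0=9≤15, objective 27.
No feasible integer point exceeds 36.

36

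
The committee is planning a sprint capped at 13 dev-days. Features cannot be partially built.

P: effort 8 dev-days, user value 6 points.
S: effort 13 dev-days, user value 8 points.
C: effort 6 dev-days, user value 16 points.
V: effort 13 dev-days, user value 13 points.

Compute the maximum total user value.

16

Allowing fractional choices, the relaxed optimum would be about 23.0, but features are indivisible.
C: effort 6 ≤ 13, user value 16.
V: effort 13 ≤ 13, user value 13.
Best is C with total user value 16.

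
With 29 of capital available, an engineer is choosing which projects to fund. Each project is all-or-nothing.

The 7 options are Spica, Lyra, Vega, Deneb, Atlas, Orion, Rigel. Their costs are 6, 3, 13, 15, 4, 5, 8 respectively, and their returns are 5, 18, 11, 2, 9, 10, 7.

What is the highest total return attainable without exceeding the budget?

49

Allowing fractional choices, the relaxed optimum would be about 51.6, but projects are indivisible.
Lyra + Vega + Orion + Rigel: cost 3 + 13 + 5 + 8 = 29 ≤ 29, return 18 + 11 + 10 + 7 = 46.
Lyra + Vega + Atlas + Orion: cost 3 + 13 + 4 + 5 = 25 ≤ 29, return 18 + 11 + 9 + 10 = 48.
Spica + Lyra + Atlas + Orion + Rigel: cost 6 + 3 + 4 + 5 + 8 = 26 ≤ 29, return 5 + 18 + 9 + 10 + 7 = 49.
Best is Spica, Lyra, Atlas, Orion, and Rigel with total return 49.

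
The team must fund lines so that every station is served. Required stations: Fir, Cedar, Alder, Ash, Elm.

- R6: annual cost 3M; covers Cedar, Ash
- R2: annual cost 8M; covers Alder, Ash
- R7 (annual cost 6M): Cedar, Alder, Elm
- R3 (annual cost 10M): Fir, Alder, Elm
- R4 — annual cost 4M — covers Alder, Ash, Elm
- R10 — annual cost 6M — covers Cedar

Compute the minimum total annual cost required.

13

The greedy cost-per-new-station heuristic would pick R4, R6, and R3 for 17, but a cheaper cover exists.
Choose R6 and R3: together they cover Fir, Cedar, Alder, Ash, Elm — every station.
Total annual cost: 3 + 10 = 13.
No cover costs less than 13.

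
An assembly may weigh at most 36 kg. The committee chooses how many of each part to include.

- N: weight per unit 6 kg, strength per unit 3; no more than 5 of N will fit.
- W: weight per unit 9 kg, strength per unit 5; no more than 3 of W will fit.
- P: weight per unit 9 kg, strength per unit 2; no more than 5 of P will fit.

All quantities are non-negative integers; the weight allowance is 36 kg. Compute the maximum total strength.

W has the best ratio (5/9); taking only W gives at most 3×5 = 15 (stopped by the supply cap of 3).
Mixing does better — 3×N and 2×W: weight 36 ≤ 36, strength 3·3 + 2·5 = 19.

19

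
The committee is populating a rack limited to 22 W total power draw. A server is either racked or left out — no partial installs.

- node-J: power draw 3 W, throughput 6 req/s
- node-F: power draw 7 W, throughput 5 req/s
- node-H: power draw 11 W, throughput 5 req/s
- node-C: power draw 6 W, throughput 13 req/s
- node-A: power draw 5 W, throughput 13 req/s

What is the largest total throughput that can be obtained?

Treat it as a binary knapsack problem.
Take node-J, node-F, node-C, and node-A: power draw 3 + 7 + 6 + 5 = 21 ≤ 22, throughput 6 + 5 + 13 + 13 = 37.
No other feasible combination does better.

37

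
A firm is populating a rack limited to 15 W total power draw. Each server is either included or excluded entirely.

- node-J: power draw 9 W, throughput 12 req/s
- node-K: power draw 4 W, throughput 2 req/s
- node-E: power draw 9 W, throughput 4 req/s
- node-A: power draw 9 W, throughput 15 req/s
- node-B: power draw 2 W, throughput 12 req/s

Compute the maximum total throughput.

Allowing fractional choices, the relaxed optimum would be about 32.3, but servers are indivisible.
node-A + node-B: power draw 9 + 2 = 11 ≤ 15, throughput 15 + 12 = 27.
node-J + node-K + node-B: power draw 9 + 4 + 2 = 15 ≤ 15, throughput 12 + 2 + 12 = 26.
node-K + node-A + node-B: power draw 4 + 9 + 2 = 15 ≤ 15, throughput 2 + 15 + 12 = 29.
Best is node-K, node-A, and node-B with total throughput 29.

29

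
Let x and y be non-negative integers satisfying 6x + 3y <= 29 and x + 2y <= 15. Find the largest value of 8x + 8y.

64

(x,y)=(1,7): 6·1+3·7=27≤29, 1·1+2·7=15≤15, objective 64.
(x,y)=(0,7): 6·0+3·7=21≤29, 1·0+2·7=14≤15, objective 56.
(x,y)=(1,6): 6·1+3·6=24≤29, 1·1+2·6=13≤15, objective 56.
Maximum is 64 at (x,y)=(1,7).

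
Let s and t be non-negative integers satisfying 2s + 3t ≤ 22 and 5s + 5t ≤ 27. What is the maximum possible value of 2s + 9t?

Relaxing integrality, the LP optimum is 48.60 at (s,t) = (0, 5.4), which is not an integer point.
(s,t)=(0,5) is feasible, giving 45.
(s,t)=(1,4) is feasible, giving 38.
(s,t)=(0,4) is feasible, giving 36.
Maximum is 45 at (s,t)=(0,5).

45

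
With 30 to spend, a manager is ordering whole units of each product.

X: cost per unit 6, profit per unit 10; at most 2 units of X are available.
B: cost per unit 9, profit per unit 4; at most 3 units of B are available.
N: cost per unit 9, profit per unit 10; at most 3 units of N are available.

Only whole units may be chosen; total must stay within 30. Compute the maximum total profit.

Take 2×X and 2×N: cost 30 ≤ 30, profit 2·10 + 2·10 = 40.
X has the best ratio (10/6) and is taken to its limit of 2; remaining capacity is filled optimally with the others.

40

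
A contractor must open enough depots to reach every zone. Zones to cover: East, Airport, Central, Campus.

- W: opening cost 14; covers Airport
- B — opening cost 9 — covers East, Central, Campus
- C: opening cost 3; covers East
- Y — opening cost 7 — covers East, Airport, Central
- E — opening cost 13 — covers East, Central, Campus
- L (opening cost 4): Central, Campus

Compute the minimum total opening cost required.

This is a weighted set-cover instance.
The greedy cost-per-new-zone heuristic would pick L, C, and Y for 14, but a cheaper cover exists.
Choose Y and L: together they cover East, Airport, Central, Campus — every zone.
Total opening cost: 7 + 4 = 11.
No cover costs less than 11.

11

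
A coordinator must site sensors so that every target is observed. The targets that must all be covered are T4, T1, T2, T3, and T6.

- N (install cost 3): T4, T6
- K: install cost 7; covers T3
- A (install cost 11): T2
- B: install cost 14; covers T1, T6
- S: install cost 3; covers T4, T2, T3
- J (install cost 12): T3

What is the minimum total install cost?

The greedy cost-per-new-target heuristic would pick S, N, and B for 20, but a cheaper cover exists.
Choose B and S: together they cover T4, T1, T2, T3, T6 — every target.
Total install cost: 14 + 3 = 17.
No cover costs less than 17.

17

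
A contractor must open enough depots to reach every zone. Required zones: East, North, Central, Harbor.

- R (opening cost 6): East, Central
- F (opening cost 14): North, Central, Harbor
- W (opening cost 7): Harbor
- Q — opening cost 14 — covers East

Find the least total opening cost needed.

20

Choose R and F: together they cover East, North, Central, Harbor — every zone.
Total opening cost: 6 + 14 = 20.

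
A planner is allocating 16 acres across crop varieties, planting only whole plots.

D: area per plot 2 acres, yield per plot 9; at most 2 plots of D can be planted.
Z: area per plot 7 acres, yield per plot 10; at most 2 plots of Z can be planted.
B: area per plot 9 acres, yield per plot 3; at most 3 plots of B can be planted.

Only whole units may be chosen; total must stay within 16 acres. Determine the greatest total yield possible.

This is a bounded integer knapsack.
1×D and 2×Z: area 16 ≤ 16, yield 1·9 + 2·10 = 29.
2×D and 1×Z: area 11 ≤ 16, yield 2·9 + 1·10 = 28.
Best is 29.

29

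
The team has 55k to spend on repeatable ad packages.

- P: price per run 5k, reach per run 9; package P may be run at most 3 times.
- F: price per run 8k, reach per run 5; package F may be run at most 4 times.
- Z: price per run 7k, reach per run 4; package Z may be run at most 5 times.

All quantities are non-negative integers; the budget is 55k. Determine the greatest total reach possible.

P has the best ratio (9/5); taking only P gives at most 3×9 = 27 (stopped by the supply cap of 3).
Mixing does better — 3×P, 4×F, and 1×Z: price 54 ≤ 55, reach 3·9 + 4·5 + 1·4 = 51.

51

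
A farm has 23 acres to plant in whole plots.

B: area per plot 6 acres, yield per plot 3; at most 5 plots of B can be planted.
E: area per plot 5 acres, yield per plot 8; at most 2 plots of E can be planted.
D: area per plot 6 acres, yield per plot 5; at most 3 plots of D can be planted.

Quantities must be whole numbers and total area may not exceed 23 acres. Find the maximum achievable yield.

This is a bounded integer knapsack.
E has the best ratio (8/5); taking only E gives at most 2×8 = 16 (stopped by the supply cap of 2).
Mixing does better — 2×E and 2×D: area 22 ≤ 23, yield 2·8 + 2·5 = 26.

26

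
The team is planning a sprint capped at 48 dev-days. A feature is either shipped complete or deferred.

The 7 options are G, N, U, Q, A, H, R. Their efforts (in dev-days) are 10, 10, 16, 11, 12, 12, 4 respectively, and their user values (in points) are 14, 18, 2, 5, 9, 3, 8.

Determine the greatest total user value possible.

54

Take G, N, Q, A, and R: effort 10 + 10 + 11 + 12 + 4 = 47 ≤ 48, user value 14 + 18 + 5 + 9 + 8 = 54.
No other feasible combination does better.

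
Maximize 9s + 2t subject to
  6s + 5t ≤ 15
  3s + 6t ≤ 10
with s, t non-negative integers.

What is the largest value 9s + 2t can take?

The continuous relaxation peaks at (2.5, 0) with value 22.50; rounding to a feasible lattice point costs some objective.
(s,t)=(2,0): 6·2+5·0=12≤15, 3·2+6·0=6≤10, objective 18.
(s,t)=(1,1): 6·1+5·1=11≤15, 3·1+6·1=9≤10, objective 11.
(s,t)=(1,0): 6·1+5·0=6≤15, 3·1+6·0=3≤10, objective 9.
Maximum is 18 at (s,t)=(2,0).

18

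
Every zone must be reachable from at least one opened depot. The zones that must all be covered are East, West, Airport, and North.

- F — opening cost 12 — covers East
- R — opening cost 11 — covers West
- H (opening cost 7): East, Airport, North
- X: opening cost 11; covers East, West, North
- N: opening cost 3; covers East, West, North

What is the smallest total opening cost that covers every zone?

10

This is a weighted set-cover instance.
Choose H and N: together they cover East, West, Airport, North — every zone.
Total opening cost: 7 + 3 = 10.
No cover costs less than 10.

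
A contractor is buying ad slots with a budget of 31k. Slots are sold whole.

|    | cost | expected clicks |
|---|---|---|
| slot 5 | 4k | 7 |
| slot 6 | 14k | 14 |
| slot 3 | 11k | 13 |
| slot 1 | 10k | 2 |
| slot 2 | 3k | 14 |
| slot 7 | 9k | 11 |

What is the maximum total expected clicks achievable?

46

Allowing fractional choices, the relaxed optimum would be about 49.0, but ad slots are indivisible.
slot 5 + slot 6 + slot 2 + slot 7: cost 4 + 14 + 3 + 9 = 30 ≤ 31, expected clicks 7 + 14 + 14 + 11 = 46.
slot 5 + slot 3 + slot 2 + slot 7: cost 4 + 11 + 3 + 9 = 27 ≤ 31, expected clicks 7 + 13 + 14 + 11 = 45.
Best is slot 5, slot 6, slot 2, and slot 7 with total expected clicks 46.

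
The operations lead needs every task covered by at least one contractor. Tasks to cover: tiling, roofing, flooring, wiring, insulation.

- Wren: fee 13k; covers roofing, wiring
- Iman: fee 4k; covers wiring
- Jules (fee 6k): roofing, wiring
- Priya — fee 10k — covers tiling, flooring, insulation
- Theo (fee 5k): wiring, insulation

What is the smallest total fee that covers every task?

This is an integer covering problem.
The greedy cost-per-new-task heuristic would pick Theo, Priya, and Jules for 21, but a cheaper cover exists.
Choose Jules and Priya: together they cover tiling, roofing, flooring, wiring, insulation — every task.
Total fee: 6 + 10 = 16.
No cover costs less than 16.

16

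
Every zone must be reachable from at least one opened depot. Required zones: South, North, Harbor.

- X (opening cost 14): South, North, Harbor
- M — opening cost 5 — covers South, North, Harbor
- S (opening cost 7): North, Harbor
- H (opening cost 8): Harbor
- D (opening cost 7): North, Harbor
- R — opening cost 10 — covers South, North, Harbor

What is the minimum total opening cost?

This is an integer covering problem.
M alone covers South, North, Harbor — every zone.
Total opening cost: 5.
No cover costs less than 5.

5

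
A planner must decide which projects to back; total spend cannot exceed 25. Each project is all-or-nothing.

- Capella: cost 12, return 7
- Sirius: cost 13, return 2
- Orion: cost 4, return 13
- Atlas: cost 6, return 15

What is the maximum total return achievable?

35

Sirius + Orion + Atlas: cost 13 + 4 + 6 = 23 ≤ 25, return 2 + 13 + 15 = 30.
Capella + Orion + Atlas: cost 12 + 4 + 6 = 22 ≤ 25, return 7 + 13 + 15 = 35.
Orion + Atlas: cost 4 + 6 = 10 ≤ 25, return 13 + 15 = 28.
Best is Capella, Orion, and Atlas with total return 35.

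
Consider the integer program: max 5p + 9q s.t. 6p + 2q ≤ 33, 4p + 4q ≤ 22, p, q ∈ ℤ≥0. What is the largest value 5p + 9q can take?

The continuous relaxation peaks at (0, 5.5) with value 49.50; rounding to a feasible lattice point costs some objective.
(p,q)=(0,5) is feasible, giving 45.
(p,q)=(1,4) is feasible, giving 41.
(p,q)=(0,4) is feasible, giving 36.
The best lattice point is (0,5), giving 45.

45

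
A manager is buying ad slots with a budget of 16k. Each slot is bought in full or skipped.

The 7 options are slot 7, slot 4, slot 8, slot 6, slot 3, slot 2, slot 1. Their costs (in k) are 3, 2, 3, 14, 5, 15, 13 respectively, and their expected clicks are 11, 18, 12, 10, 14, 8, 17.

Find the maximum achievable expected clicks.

55

Treat it as a binary knapsack problem.
Take slot 7, slot 4, slot 8, and slot 3: cost 3 + 2 + 3 + 5 = 13 ≤ 16, expected clicks 11 + 18 + 12 + 14 = 55.
No other feasible combination does better.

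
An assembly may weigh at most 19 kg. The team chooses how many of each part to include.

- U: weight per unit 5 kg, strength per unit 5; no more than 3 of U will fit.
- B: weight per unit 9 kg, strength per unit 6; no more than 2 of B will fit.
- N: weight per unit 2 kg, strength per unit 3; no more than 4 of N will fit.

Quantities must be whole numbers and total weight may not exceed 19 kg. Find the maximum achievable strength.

22

N has the best ratio (3/2); taking only N gives at most 4×3 = 12 (stopped by the supply cap of 4).
Mixing does better — 2×U and 4×N: weight 18 ≤ 19, strength 2·5 + 4·3 = 22.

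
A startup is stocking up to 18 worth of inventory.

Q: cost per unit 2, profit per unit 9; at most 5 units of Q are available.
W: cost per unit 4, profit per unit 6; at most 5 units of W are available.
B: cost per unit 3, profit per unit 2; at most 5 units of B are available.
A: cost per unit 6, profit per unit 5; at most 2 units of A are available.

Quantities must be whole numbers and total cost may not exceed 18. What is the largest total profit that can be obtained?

Q has the best ratio (9/2); taking only Q gives at most 5×9 = 45 (stopped by the supply cap of 5).
Mixing does better — 5×Q and 2×W: cost 18 ≤ 18, profit 5·9 + 2·6 = 57.

57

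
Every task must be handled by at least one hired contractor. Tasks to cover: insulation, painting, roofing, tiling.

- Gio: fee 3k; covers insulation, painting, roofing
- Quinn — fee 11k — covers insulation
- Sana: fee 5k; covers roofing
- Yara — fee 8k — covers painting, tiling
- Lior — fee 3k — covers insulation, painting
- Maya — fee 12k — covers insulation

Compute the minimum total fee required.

Choose Gio and Yara: together they cover insulation, painting, roofing, tiling — every task.
Total fee: 3 + 8 = 11.

11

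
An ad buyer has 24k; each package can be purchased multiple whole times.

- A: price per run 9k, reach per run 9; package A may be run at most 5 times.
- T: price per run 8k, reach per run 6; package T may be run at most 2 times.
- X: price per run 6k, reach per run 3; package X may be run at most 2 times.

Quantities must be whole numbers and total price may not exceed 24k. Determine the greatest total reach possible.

21

Take 2×A and 1×X: price 24 ≤ 24, reach 2·9 + 1·3 = 21.
No other integer combination yields more.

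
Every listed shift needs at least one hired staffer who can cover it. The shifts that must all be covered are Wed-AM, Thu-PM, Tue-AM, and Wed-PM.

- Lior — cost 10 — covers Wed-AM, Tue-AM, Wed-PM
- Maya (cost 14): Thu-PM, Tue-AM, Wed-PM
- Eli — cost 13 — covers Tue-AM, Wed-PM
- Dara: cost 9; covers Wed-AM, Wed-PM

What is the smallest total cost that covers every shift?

This is a weighted set-cover instance.
The greedy cost-per-new-shift heuristic would pick Lior and Maya for 24, but a cheaper cover exists.
Choose Maya and Dara: together they cover Wed-AM, Thu-PM, Tue-AM, Wed-PM — every shift.
Total cost: 14 + 9 = 23.
No cover costs less than 23.

23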